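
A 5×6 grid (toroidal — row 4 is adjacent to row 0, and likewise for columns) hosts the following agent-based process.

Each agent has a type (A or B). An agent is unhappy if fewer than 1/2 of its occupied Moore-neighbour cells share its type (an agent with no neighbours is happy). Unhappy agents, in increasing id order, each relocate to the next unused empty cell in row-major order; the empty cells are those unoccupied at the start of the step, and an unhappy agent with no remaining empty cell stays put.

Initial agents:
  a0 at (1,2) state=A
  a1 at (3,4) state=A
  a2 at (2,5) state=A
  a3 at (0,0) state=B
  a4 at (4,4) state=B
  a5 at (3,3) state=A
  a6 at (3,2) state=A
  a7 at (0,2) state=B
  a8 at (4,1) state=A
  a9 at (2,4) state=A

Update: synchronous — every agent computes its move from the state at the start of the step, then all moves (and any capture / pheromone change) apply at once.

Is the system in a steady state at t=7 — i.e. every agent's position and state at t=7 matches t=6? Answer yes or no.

t=1: a0@(0,1):A a1@(3,4):A a2@(2,5):A a3@(0,3):B a4@(0,4):B a5@(3,3):A a6@(3,2):A a7@(0,5):B a8@(1,0):A a9@(2,4):A
t=2: (unchanged — steady state)

yes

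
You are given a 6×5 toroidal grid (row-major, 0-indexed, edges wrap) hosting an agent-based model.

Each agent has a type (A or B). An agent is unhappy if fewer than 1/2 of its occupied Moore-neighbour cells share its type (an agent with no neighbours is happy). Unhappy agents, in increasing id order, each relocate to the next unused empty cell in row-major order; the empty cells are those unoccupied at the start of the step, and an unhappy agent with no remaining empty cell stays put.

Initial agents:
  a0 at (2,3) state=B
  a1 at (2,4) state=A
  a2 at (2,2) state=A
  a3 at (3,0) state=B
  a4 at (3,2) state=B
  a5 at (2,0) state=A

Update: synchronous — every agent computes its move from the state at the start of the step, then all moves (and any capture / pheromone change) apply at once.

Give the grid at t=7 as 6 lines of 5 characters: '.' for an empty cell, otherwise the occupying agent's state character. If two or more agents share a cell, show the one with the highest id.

t=1: a0@(0,0):B a1@(0,1):A a2@(0,2):A a3@(0,3):B a4@(3,2):B a5@(2,0):A
t=2: a0@(0,4):B a1@(0,1):A a2@(0,2):A a3@(1,0):B a4@(3,2):B a5@(2,0):A
t=3: a0@(0,4):B a1@(0,1):A a2@(0,2):A a3@(0,0):B a4@(3,2):B a5@(0,3):A
t=4: (unchanged — steady state)

BAAAB
.....
.....
..B..
.....
.....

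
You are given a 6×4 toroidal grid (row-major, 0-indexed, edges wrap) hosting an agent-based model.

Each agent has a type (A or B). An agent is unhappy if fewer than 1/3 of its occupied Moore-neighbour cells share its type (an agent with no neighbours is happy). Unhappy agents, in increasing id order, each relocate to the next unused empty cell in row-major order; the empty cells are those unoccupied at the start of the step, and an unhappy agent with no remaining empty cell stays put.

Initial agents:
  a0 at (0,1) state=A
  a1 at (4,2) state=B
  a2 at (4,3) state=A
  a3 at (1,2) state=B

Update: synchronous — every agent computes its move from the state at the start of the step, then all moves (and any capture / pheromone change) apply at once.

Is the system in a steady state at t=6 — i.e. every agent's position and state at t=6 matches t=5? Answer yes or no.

yes

t=1: a0@(0,0):A a1@(0,2):B a2@(0,3):A a3@(1,0):B
t=2: a0@(0,0):A a1@(0,1):B a2@(0,3):A a3@(1,1):B
t=3: (unchanged — steady state)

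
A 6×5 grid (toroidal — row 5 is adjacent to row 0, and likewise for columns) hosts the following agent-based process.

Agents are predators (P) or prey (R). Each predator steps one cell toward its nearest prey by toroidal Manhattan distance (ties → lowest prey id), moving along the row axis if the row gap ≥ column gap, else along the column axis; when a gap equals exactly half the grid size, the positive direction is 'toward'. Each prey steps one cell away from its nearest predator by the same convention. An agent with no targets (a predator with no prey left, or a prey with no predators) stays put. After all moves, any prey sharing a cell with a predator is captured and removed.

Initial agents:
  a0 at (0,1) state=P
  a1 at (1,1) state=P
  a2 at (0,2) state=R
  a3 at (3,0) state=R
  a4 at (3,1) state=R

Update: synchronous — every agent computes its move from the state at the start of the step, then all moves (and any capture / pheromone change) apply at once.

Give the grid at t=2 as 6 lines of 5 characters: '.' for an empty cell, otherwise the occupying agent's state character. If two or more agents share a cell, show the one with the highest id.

..PPR
.....
.....
RR...
.....
.....

t=1: a0@(0,2):P a1@(0,1):P a2@(0,3):R a3@(4,0):R a4@(4,1):R
t=2: a0@(0,3):P a1@(0,2):P a2@(0,4):R a3@(3,0):R a4@(3,1):R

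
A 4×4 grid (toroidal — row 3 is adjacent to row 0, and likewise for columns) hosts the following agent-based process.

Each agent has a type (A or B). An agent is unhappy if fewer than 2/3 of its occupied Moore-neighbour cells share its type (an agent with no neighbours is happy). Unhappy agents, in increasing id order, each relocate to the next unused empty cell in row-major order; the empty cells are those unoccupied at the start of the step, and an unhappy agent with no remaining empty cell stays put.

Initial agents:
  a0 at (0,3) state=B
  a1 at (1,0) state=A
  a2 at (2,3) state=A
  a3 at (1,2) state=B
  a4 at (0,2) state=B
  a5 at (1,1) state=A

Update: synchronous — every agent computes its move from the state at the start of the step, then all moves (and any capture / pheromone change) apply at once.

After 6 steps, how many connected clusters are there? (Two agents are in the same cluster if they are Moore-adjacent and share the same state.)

t=1: a0@(0,3):B a1@(1,0):A a2@(0,0):A a3@(0,1):B a4@(0,2):B a5@(1,3):A
t=2: a0@(1,1):B a1@(1,2):A a2@(2,0):A a3@(2,1):B a4@(0,2):B a5@(2,2):A
t=3: a0@(0,0):B a1@(0,1):A a2@(0,3):A a3@(1,0):B a4@(1,3):B a5@(2,3):A
t=4: a0@(0,2):B a1@(1,1):A a2@(1,2):A a3@(2,0):B a4@(2,1):B a5@(2,2):A
t=5: a0@(0,0):B a1@(0,1):A a2@(0,3):A a3@(1,0):B a4@(1,3):B a5@(2,2):A
t=6: a0@(0,2):B a1@(1,1):A a2@(1,2):A a3@(2,0):B a4@(2,1):B a5@(2,3):A

3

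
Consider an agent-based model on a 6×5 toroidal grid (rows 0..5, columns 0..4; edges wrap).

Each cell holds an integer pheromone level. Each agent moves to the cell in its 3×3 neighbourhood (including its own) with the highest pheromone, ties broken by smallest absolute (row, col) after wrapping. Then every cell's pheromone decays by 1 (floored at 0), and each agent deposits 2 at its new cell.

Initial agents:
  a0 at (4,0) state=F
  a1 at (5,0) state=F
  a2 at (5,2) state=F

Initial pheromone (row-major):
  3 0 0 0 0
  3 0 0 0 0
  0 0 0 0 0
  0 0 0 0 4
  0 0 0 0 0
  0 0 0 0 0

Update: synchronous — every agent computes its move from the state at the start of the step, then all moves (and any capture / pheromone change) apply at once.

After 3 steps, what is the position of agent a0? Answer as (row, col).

t=1: a0@(3,4) a1@(0,0) a2@(0,1) | pheromone: 4 2 0 0 0 / 2 0 0 0 0 / 0 0 0 0 0 / 0 0 0 0 5 / 0 0 0 0 0 / 0 0 0 0 0
t=2: a0@(3,4) a1@(0,0) a2@(0,0) | pheromone: 7 1 0 0 0 / 1 0 0 0 0 / 0 0 0 0 0 / 0 0 0 0 6 / 0 0 0 0 0 / 0 0 0 0 0
t=3: a0@(3,4) a1@(0,0) a2@(0,0) | pheromone: 10 0 0 0 0 / 0 0 0 0 0 / 0 0 0 0 0 / 0 0 0 0 7 / 0 0 0 0 0 / 0 0 0 0 0

(3, 4)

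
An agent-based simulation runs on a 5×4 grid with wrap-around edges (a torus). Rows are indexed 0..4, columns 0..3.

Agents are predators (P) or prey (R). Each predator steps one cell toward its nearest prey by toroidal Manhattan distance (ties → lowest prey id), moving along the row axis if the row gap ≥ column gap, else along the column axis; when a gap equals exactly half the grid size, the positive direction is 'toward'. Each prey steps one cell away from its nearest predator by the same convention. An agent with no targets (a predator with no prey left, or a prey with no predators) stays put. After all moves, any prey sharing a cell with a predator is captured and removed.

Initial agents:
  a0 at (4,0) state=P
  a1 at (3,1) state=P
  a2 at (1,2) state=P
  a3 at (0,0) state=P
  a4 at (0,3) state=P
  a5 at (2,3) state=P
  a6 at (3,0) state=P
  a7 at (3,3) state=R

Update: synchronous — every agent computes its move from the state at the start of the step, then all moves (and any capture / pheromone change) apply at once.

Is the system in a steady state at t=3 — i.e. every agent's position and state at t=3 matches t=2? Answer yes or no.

t=1: a0@(3,0):P a1@(3,2):P a2@(2,2):P a3@(4,0):P a4@(4,3):P a5@(3,3):P a6@(3,3):P
t=2: (unchanged — steady state)

yes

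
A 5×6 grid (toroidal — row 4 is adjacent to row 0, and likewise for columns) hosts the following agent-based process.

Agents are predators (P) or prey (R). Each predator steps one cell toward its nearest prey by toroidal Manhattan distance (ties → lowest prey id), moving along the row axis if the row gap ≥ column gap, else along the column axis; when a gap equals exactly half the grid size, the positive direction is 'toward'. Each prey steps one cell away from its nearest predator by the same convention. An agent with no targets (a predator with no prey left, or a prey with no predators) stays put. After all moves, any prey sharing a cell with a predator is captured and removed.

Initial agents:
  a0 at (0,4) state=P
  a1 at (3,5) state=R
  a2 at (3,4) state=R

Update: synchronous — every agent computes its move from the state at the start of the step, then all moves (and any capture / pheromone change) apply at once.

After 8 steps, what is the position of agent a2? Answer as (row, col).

t=1: a0@(4,4):P a1@(2,5):R a2@(2,4):R
t=2: a0@(3,4):P a1@(1,5):R a2@(1,4):R
t=3: a0@(2,4):P a1@(0,5):R a2@(0,4):R
t=4: a0@(1,4):P a1@(4,5):R a2@(4,4):R
t=5: a0@(0,4):P a1@(3,5):R a2@(3,4):R
t=6: a0@(4,4):P a1@(2,5):R a2@(2,4):R
t=7: a0@(3,4):P a1@(1,5):R a2@(1,4):R
t=8: a0@(2,4):P a1@(0,5):R a2@(0,4):R

(0, 4)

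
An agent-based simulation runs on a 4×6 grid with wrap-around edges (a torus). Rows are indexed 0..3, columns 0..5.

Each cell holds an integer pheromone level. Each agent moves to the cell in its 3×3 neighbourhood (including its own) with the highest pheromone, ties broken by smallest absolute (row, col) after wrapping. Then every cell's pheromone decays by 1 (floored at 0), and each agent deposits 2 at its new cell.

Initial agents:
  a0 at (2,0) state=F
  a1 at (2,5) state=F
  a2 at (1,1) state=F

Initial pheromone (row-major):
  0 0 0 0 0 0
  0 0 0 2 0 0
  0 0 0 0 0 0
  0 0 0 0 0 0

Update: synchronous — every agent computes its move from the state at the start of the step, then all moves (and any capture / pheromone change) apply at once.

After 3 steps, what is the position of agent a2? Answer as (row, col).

t=1: a0@(1,0) a1@(1,0) a2@(0,0) | pheromone: 2 0 0 0 0 0 / 4 0 0 1 0 0 / 0 0 0 0 0 0 / 0 0 0 0 0 0
t=2: a0@(1,0) a1@(1,0) a2@(1,0) | pheromone: 1 0 0 0 0 0 / 9 0 0 0 0 0 / 0 0 0 0 0 0 / 0 0 0 0 0 0
t=3: a0@(1,0) a1@(1,0) a2@(1,0) | pheromone: 0 0 0 0 0 0 / 14 0 0 0 0 0 / 0 0 0 0 0 0 / 0 0 0 0 0 0

(1, 0)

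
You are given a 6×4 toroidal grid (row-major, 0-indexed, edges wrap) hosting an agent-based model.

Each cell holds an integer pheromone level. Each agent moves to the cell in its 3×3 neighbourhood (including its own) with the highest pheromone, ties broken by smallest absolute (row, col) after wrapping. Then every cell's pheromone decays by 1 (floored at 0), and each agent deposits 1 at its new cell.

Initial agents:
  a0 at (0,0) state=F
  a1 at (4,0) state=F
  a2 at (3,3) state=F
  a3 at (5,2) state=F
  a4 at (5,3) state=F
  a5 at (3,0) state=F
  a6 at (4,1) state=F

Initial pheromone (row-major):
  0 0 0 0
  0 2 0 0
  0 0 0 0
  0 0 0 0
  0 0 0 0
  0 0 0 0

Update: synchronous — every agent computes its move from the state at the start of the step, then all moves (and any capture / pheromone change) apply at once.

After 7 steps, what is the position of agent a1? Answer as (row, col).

t=1: a0@(1,1) a1@(3,0) a2@(2,0) a3@(0,1) a4@(0,0) a5@(2,0) a6@(3,0) | pheromone: 1 1 0 0 / 0 2 0 0 / 2 0 0 0 / 2 0 0 0 / 0 0 0 0 / 0 0 0 0
t=2: a0@(1,1) a1@(2,0) a2@(1,1) a3@(1,1) a4@(1,1) a5@(1,1) a6@(2,0) | pheromone: 0 0 0 0 / 0 6 0 0 / 3 0 0 0 / 1 0 0 0 / 0 0 0 0 / 0 0 0 0
t=3: a0@(1,1) a1@(1,1) a2@(1,1) a3@(1,1) a4@(1,1) a5@(1,1) a6@(1,1) | pheromone: 0 0 0 0 / 0 12 0 0 / 2 0 0 0 / 0 0 0 0 / 0 0 0 0 / 0 0 0 0
t=4: a0@(1,1) a1@(1,1) a2@(1,1) a3@(1,1) a4@(1,1) a5@(1,1) a6@(1,1) | pheromone: 0 0 0 0 / 0 18 0 0 / 1 0 0 0 / 0 0 0 0 / 0 0 0 0 / 0 0 0 0
t=5: a0@(1,1) a1@(1,1) a2@(1,1) a3@(1,1) a4@(1,1) a5@(1,1) a6@(1,1) | pheromone: 0 0 0 0 / 0 24 0 0 / 0 0 0 0 / 0 0 0 0 / 0 0 0 0 / 0 0 0 0
t=6: a0@(1,1) a1@(1,1) a2@(1,1) a3@(1,1) a4@(1,1) a5@(1,1) a6@(1,1) | pheromone: 0 0 0 0 / 0 30 0 0 / 0 0 0 0 / 0 0 0 0 / 0 0 0 0 / 0 0 0 0
t=7: a0@(1,1) a1@(1,1) a2@(1,1) a3@(1,1) a4@(1,1) a5@(1,1) a6@(1,1) | pheromone: 0 0 0 0 / 0 36 0 0 / 0 0 0 0 / 0 0 0 0 / 0 0 0 0 / 0 0 0 0

(1, 1)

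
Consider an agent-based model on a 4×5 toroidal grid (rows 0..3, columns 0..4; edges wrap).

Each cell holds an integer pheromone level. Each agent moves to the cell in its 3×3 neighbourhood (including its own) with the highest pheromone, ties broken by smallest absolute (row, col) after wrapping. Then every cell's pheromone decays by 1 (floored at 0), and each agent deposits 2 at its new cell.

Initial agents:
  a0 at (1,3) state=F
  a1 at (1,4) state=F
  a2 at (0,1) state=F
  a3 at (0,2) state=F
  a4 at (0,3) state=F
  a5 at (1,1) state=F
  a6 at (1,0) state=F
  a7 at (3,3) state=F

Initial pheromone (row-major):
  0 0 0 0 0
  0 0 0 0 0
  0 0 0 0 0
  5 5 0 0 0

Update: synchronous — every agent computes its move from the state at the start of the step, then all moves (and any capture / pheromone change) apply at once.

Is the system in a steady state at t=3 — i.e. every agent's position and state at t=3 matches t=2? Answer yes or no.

yes

t=1: a0@(0,2) a1@(0,0) a2@(3,0) a3@(3,1) a4@(0,2) a5@(0,0) a6@(0,0) a7@(0,2) | pheromone: 6 0 6 0 0 / 0 0 0 0 0 / 0 0 0 0 0 / 6 6 0 0 0
t=2: a0@(0,2) a1@(0,0) a2@(0,0) a3@(0,0) a4@(0,2) a5@(0,0) a6@(0,0) a7@(0,2) | pheromone: 15 0 11 0 0 / 0 0 0 0 0 / 0 0 0 0 0 / 5 5 0 0 0
t=3: a0@(0,2) a1@(0,0) a2@(0,0) a3@(0,0) a4@(0,2) a5@(0,0) a6@(0,0) a7@(0,2) | pheromone: 24 0 16 0 0 / 0 0 0 0 0 / 0 0 0 0 0 / 4 4 0 0 0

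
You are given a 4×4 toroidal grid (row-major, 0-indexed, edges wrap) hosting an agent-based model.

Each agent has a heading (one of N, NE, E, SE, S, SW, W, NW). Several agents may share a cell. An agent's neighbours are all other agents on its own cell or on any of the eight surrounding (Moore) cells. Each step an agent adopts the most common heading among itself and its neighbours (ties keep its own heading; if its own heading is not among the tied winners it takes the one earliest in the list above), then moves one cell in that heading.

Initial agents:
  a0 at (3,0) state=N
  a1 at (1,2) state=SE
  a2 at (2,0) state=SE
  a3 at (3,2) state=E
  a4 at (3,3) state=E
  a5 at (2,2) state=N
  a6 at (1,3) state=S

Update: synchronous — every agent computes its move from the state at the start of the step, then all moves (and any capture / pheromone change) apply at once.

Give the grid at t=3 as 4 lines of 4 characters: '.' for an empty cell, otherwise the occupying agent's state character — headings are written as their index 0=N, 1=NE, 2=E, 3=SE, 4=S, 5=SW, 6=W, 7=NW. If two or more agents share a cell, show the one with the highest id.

....
...3
.22.
.22.

t=1: a0@(2,0):N a1@(2,3):SE a2@(3,1):SE a3@(3,3):E a4@(3,0):E a5@(2,3):E a6@(2,0):SE
t=2: a0@(2,1):E a1@(2,0):E a2@(0,2):SE a3@(3,0):E a4@(3,1):E a5@(2,0):E a6@(3,1):SE
t=3: a0@(2,2):E a1@(2,1):E a2@(1,3):SE a3@(3,1):E a4@(3,2):E a5@(2,1):E a6@(3,2):E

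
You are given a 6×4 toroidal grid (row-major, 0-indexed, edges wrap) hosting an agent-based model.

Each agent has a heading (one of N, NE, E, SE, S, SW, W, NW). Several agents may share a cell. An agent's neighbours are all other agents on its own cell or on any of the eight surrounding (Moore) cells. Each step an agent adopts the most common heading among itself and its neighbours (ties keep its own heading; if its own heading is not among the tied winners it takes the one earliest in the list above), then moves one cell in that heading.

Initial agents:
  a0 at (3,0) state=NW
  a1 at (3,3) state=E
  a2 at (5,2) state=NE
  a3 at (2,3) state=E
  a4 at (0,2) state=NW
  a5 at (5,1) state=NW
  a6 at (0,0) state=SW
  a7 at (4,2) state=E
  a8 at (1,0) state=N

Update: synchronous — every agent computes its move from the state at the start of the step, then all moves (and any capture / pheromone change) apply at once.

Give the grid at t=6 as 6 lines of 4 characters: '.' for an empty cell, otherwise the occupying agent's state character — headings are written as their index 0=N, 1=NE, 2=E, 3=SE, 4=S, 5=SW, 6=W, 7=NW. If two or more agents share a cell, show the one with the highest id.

7...
....
.22.
.22.
....
7..7

t=1: a0@(3,1):E a1@(3,0):E a2@(4,1):NW a3@(2,0):E a4@(5,1):NW a5@(4,0):NW a6@(1,3):SW a7@(4,3):E a8@(0,0):N
t=2: a0@(3,2):E a1@(3,1):E a2@(3,0):NW a3@(2,1):E a4@(4,0):NW a5@(3,3):NW a6@(2,2):SW a7@(4,0):E a8@(5,0):N
t=3: a0@(3,3):E a1@(3,2):E a2@(2,3):NW a3@(2,2):E a4@(3,3):NW a5@(2,2):NW a6@(2,3):E a7@(3,3):NW a8@(4,0):N
t=4: a0@(3,0):E a1@(3,3):E a2@(1,2):NW a3@(2,3):E a4@(2,2):NW a5@(1,1):NW a6@(2,0):E a7@(2,2):NW a8@(3,3):NW
t=5: a0@(3,1):E a1@(3,0):E a2@(0,1):NW a3@(2,0):E a4@(1,1):NW a5@(0,0):NW a6@(2,1):E a7@(1,1):NW a8@(3,0):E
t=6: a0@(3,2):E a1@(3,1):E a2@(5,0):NW a3@(2,1):E a4@(0,0):NW a5@(5,3):NW a6@(2,2):E a7@(0,0):NW a8@(3,1):E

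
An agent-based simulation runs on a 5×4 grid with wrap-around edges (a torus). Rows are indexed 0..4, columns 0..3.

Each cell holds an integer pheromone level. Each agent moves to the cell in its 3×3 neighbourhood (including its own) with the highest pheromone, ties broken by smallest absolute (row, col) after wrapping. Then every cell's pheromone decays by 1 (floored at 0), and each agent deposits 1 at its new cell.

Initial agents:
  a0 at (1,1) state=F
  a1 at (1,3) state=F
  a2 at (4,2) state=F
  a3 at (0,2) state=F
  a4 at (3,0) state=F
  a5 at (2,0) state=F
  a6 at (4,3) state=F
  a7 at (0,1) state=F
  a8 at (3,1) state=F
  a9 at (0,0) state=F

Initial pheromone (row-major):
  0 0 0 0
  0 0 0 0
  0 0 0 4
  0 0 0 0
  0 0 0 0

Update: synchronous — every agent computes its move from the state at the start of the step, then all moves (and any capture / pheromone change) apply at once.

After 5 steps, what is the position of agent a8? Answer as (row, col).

(2, 3)

t=1: a0@(0,0) a1@(2,3) a2@(0,1) a3@(0,1) a4@(2,3) a5@(2,3) a6@(0,0) a7@(0,0) a8@(2,0) a9@(0,0) | pheromone: 4 2 0 0 / 0 0 0 0 / 1 0 0 6 / 0 0 0 0 / 0 0 0 0
t=2: a0@(0,0) a1@(2,3) a2@(0,0) a3@(0,0) a4@(2,3) a5@(2,3) a6@(0,0) a7@(0,0) a8@(2,3) a9@(0,0) | pheromone: 9 1 0 0 / 0 0 0 0 / 0 0 0 9 / 0 0 0 0 / 0 0 0 0
t=3: a0@(0,0) a1@(2,3) a2@(0,0) a3@(0,0) a4@(2,3) a5@(2,3) a6@(0,0) a7@(0,0) a8@(2,3) a9@(0,0) | pheromone: 14 0 0 0 / 0 0 0 0 / 0 0 0 12 / 0 0 0 0 / 0 0 0 0
t=4: a0@(0,0) a1@(2,3) a2@(0,0) a3@(0,0) a4@(2,3) a5@(2,3) a6@(0,0) a7@(0,0) a8@(2,3) a9@(0,0) | pheromone: 19 0 0 0 / 0 0 0 0 / 0 0 0 15 / 0 0 0 0 / 0 0 0 0
t=5: a0@(0,0) a1@(2,3) a2@(0,0) a3@(0,0) a4@(2,3) a5@(2,3) a6@(0,0) a7@(0,0) a8@(2,3) a9@(0,0) | pheromone: 24 0 0 0 / 0 0 0 0 / 0 0 0 18 / 0 0 0 0 / 0 0 0 0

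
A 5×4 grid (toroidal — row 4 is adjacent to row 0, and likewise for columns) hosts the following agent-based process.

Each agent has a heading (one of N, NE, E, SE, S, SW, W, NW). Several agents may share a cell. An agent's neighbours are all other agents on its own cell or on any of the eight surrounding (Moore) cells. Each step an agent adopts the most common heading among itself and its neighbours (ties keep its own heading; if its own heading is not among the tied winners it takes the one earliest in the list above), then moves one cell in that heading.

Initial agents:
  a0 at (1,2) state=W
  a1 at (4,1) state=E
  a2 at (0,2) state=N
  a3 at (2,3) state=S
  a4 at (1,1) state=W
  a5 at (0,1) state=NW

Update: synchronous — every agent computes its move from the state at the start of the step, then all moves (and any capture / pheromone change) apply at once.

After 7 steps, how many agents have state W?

t=1: a0@(1,1):W a1@(4,2):E a2@(0,1):W a3@(3,3):S a4@(1,0):W a5@(0,0):W
t=2: a0@(1,0):W a1@(4,3):E a2@(0,0):W a3@(4,3):S a4@(1,3):W a5@(0,3):W
t=3: a0@(1,3):W a1@(4,2):W a2@(0,3):W a3@(4,2):W a4@(1,2):W a5@(0,2):W
t=4: a0@(1,2):W a1@(4,1):W a2@(0,2):W a3@(4,1):W a4@(1,1):W a5@(0,1):W
t=5: a0@(1,1):W a1@(4,0):W a2@(0,1):W a3@(4,0):W a4@(1,0):W a5@(0,0):W
t=6: a0@(1,0):W a1@(4,3):W a2@(0,0):W a3@(4,3):W a4@(1,3):W a5@(0,3):W
t=7: a0@(1,3):W a1@(4,2):W a2@(0,3):W a3@(4,2):W a4@(1,2):W a5@(0,2):W

6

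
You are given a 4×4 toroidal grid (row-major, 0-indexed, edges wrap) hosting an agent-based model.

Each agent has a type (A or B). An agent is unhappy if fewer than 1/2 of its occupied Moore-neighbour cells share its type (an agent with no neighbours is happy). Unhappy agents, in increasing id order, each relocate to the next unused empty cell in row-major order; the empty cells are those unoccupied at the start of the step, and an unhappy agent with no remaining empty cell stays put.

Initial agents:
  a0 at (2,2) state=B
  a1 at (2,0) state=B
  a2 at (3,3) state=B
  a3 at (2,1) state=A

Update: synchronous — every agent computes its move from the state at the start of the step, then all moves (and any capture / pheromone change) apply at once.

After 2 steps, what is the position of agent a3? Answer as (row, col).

t=1: a0@(2,2):B a1@(2,0):B a2@(3,3):B a3@(0,0):A
t=2: a0@(2,2):B a1@(2,0):B a2@(3,3):B a3@(0,1):A

(0, 1)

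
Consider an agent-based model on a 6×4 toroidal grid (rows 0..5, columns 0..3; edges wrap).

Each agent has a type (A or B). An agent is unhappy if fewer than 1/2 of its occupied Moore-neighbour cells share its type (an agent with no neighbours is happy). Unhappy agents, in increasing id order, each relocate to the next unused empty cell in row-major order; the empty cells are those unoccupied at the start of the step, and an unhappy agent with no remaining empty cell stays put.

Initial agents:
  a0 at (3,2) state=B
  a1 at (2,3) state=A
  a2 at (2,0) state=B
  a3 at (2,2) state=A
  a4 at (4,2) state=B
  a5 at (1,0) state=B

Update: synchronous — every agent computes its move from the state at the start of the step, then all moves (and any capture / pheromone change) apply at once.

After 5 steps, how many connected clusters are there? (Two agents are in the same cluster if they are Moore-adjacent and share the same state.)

t=1: a0@(0,0):B a1@(0,1):A a2@(2,0):B a3@(2,2):A a4@(4,2):B a5@(1,0):B
t=2: a0@(0,0):B a1@(0,2):A a2@(2,0):B a3@(2,2):A a4@(4,2):B a5@(1,0):B
t=3: (unchanged — steady state)

4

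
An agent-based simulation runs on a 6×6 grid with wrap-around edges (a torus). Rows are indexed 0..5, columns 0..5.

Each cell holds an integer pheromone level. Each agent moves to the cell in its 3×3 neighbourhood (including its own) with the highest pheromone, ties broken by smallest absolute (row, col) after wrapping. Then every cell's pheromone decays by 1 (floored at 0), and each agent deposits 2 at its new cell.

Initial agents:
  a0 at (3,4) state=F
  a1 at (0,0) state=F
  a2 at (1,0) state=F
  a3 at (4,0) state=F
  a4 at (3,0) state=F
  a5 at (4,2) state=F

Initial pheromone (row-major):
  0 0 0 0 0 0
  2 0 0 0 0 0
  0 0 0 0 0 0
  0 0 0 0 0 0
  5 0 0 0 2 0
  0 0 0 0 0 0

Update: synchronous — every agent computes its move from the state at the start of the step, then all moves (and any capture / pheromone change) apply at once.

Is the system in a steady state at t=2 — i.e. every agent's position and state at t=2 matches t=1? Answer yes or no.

no

t=1: a0@(4,4) a1@(1,0) a2@(1,0) a3@(4,0) a4@(4,0) a5@(3,1) | pheromone: 0 0 0 0 0 0 / 5 0 0 0 0 0 / 0 0 0 0 0 0 / 0 2 0 0 0 0 / 8 0 0 0 3 0 / 0 0 0 0 0 0
t=2: a0@(4,4) a1@(1,0) a2@(1,0) a3@(4,0) a4@(4,0) a5@(4,0) | pheromone: 0 0 0 0 0 0 / 8 0 0 0 0 0 / 0 0 0 0 0 0 / 0 1 0 0 0 0 / 13 0 0 0 4 0 / 0 0 0 0 0 0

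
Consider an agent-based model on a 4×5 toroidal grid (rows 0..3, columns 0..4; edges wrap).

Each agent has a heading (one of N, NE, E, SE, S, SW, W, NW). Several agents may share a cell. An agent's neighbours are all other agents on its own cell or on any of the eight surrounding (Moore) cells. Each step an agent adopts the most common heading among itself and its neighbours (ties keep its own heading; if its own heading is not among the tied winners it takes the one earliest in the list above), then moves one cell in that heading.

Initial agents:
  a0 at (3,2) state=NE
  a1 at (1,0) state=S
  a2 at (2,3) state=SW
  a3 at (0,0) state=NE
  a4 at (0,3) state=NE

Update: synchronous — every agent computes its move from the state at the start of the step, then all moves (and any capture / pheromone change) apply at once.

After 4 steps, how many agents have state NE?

5

t=1: a0@(2,3):NE a1@(2,0):S a2@(3,2):SW a3@(3,1):NE a4@(3,4):NE
t=2: a0@(1,4):NE a1@(1,1):NE a2@(2,3):NE a3@(2,2):NE a4@(2,0):NE
t=3: a0@(0,0):NE a1@(0,2):NE a2@(1,4):NE a3@(1,3):NE a4@(1,1):NE
t=4: a0@(3,1):NE a1@(3,3):NE a2@(0,0):NE a3@(0,4):NE a4@(0,2):NE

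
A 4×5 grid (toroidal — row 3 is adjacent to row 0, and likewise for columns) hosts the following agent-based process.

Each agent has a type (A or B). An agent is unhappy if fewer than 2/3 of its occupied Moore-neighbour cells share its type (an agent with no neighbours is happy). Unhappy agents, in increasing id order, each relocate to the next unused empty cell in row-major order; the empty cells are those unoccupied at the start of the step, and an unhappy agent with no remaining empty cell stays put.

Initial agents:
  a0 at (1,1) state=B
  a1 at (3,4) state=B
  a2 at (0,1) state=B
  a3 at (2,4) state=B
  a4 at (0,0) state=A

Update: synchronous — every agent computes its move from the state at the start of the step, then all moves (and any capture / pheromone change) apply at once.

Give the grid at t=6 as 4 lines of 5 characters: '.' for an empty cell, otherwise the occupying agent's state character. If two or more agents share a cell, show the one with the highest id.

t=1: a0@(0,2):B a1@(0,3):B a2@(0,4):B a3@(2,4):B a4@(1,0):A
t=2: a0@(0,2):B a1@(0,3):B a2@(0,0):B a3@(0,1):B a4@(1,1):A
t=3: a0@(0,2):B a1@(0,3):B a2@(0,4):B a3@(0,1):B a4@(1,0):A
t=4: a0@(0,2):B a1@(0,3):B a2@(0,0):B a3@(1,1):B a4@(1,2):A
t=5: a0@(0,2):B a1@(0,1):B a2@(0,0):B a3@(1,1):B a4@(0,4):A
t=6: a0@(0,2):B a1@(0,1):B a2@(0,0):B a3@(1,1):B a4@(0,3):A

BBBA.
.B...
.....
.....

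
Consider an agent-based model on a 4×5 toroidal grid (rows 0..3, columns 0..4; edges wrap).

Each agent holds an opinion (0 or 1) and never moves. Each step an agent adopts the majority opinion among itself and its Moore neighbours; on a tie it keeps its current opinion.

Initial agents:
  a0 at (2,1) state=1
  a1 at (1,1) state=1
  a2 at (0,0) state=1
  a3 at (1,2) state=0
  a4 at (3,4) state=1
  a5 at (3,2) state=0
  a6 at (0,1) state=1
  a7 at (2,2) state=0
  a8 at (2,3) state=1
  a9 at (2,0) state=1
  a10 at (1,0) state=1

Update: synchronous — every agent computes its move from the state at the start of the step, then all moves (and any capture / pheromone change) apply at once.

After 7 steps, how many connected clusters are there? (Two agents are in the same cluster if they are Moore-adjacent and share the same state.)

t=1: a0@(2,1):1 a1@(1,1):1 a2@(0,0):1 a3@(1,2):1 a4@(3,4):1 a5@(3,2):1 a6@(0,1):1 a7@(2,2):0 a8@(2,3):0 a9@(2,0):1 a10@(1,0):1
t=2: a0@(2,1):1 a1@(1,1):1 a2@(0,0):1 a3@(1,2):1 a4@(3,4):1 a5@(3,2):1 a6@(0,1):1 a7@(2,2):1 a8@(2,3):1 a9@(2,0):1 a10@(1,0):1
t=3: (unchanged — steady state)

1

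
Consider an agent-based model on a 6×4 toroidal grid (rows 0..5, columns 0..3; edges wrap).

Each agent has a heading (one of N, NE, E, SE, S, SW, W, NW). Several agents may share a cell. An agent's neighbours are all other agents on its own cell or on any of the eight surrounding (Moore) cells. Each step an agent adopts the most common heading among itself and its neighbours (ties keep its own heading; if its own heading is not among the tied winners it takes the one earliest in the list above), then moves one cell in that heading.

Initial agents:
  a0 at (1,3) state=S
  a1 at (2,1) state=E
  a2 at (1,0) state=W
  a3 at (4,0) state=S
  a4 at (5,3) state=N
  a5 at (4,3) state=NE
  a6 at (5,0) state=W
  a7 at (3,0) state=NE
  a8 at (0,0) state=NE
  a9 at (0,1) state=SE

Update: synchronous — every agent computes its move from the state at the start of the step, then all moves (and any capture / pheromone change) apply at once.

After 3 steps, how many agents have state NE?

t=1: a0@(2,3):S a1@(2,2):E a2@(1,3):W a3@(3,1):NE a4@(4,0):NE a5@(3,0):NE a6@(4,1):NE a7@(2,1):NE a8@(0,3):W a9@(0,0):W
t=2: a0@(3,3):S a1@(1,3):NE a2@(1,2):W a3@(2,2):NE a4@(3,1):NE a5@(2,1):NE a6@(3,2):NE a7@(1,2):NE a8@(0,2):W a9@(0,3):W
t=3: a0@(2,0):NE a1@(0,0):NE a2@(0,3):NE a3@(1,3):NE a4@(2,2):NE a5@(1,2):NE a6@(2,3):NE a7@(0,3):NE a8@(0,1):W a9@(0,2):W

8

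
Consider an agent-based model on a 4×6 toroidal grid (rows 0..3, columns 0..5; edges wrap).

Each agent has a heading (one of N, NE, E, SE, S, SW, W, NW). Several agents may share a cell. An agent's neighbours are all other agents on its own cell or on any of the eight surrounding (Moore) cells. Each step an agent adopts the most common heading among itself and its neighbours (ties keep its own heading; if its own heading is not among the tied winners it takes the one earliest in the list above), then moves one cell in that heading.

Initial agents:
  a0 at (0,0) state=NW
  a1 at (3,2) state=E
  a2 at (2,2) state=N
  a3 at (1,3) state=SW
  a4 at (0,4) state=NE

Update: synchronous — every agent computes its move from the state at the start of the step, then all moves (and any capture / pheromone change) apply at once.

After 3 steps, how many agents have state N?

t=1: a0@(3,5):NW a1@(3,3):E a2@(1,2):N a3@(2,2):SW a4@(3,5):NE
t=2: a0@(2,4):NW a1@(3,4):E a2@(0,2):N a3@(3,1):SW a4@(2,0):NE
t=3: a0@(1,3):NW a1@(3,5):E a2@(3,2):N a3@(0,0):SW a4@(1,1):NE

1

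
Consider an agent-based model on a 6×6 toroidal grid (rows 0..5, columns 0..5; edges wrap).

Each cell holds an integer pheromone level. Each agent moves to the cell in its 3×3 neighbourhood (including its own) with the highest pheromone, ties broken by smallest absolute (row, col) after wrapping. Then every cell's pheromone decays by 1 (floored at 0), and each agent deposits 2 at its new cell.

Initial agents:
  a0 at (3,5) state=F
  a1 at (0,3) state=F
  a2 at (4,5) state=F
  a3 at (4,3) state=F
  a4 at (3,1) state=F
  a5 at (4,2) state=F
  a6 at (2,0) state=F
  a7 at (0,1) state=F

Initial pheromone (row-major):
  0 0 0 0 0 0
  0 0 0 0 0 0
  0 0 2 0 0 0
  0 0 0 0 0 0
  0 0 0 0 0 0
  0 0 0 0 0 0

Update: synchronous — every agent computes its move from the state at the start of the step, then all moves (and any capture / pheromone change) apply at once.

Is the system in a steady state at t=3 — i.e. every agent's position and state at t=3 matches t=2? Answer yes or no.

t=1: a0@(2,0) a1@(0,2) a2@(3,0) a3@(3,2) a4@(2,2) a5@(3,1) a6@(1,0) a7@(0,0) | pheromone: 2 0 2 0 0 0 / 2 0 0 0 0 0 / 2 0 3 0 0 0 / 2 2 2 0 0 0 / 0 0 0 0 0 0 / 0 0 0 0 0 0
t=2: a0@(1,0) a1@(0,2) a2@(2,0) a3@(2,2) a4@(2,2) a5@(2,2) a6@(0,0) a7@(0,0) | pheromone: 5 0 3 0 0 0 / 3 0 0 0 0 0 / 3 0 8 0 0 0 / 1 1 1 0 0 0 / 0 0 0 0 0 0 / 0 0 0 0 0 0
t=3: a0@(0,0) a1@(0,2) a2@(1,0) a3@(2,2) a4@(2,2) a5@(2,2) a6@(0,0) a7@(0,0) | pheromone: 10 0 4 0 0 0 / 4 0 0 0 0 0 / 2 0 13 0 0 0 / 0 0 0 0 0 0 / 0 0 0 0 0 0 / 0 0 0 0 0 0

no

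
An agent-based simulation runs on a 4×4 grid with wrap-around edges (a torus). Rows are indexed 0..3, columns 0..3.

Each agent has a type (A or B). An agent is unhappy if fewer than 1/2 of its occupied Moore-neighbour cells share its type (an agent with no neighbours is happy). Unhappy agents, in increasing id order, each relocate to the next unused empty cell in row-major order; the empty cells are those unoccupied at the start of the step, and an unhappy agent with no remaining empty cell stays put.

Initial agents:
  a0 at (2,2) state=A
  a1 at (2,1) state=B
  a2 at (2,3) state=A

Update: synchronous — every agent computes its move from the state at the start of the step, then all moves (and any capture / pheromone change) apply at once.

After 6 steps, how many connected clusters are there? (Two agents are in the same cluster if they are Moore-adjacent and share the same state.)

t=1: a0@(2,2):A a1@(0,0):B a2@(2,3):A
t=2: (unchanged — steady state)

2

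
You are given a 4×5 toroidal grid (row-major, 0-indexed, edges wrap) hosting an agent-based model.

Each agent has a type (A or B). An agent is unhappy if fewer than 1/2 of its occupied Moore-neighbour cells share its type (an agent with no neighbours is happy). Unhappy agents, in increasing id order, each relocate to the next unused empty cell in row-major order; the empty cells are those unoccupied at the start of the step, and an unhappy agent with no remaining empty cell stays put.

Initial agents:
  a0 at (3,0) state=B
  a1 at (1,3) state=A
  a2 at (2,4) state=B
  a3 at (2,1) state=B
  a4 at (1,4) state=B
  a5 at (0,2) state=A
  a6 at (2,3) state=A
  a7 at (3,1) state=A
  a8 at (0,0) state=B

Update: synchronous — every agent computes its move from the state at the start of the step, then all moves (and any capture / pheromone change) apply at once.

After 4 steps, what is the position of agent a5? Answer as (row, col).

(0, 2)

t=1: a0@(3,0):B a1@(1,3):A a2@(2,4):B a3@(2,1):B a4@(1,4):B a5@(0,2):A a6@(0,1):A a7@(0,3):A a8@(0,0):B
t=2: a0@(3,0):B a1@(1,3):A a2@(2,4):B a3@(2,1):B a4@(1,4):B a5@(0,2):A a6@(0,4):A a7@(0,3):A a8@(0,0):B
t=3: a0@(3,0):B a1@(1,3):A a2@(2,4):B a3@(2,1):B a4@(0,1):B a5@(0,2):A a6@(1,0):A a7@(0,3):A a8@(0,0):B
t=4: a0@(3,0):B a1@(1,3):A a2@(0,4):B a3@(2,1):B a4@(0,1):B a5@(0,2):A a6@(1,1):A a7@(0,3):A a8@(0,0):B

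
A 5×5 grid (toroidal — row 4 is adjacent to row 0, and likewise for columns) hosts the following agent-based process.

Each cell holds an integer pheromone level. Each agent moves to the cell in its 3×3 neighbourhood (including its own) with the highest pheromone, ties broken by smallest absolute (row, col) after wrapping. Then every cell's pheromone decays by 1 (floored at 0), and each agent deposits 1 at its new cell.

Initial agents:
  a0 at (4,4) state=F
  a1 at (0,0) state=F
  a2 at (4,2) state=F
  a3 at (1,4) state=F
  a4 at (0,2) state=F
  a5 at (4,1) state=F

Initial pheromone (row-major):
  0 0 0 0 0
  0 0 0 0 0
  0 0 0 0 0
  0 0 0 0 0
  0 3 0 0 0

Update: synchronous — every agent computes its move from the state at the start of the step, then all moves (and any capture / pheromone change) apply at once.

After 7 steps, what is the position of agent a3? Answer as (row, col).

(4, 1)

t=1: a0@(0,0) a1@(4,1) a2@(4,1) a3@(0,0) a4@(4,1) a5@(4,1) | pheromone: 2 0 0 0 0 / 0 0 0 0 0 / 0 0 0 0 0 / 0 0 0 0 0 / 0 6 0 0 0
t=2: a0@(4,1) a1@(4,1) a2@(4,1) a3@(4,1) a4@(4,1) a5@(4,1) | pheromone: 1 0 0 0 0 / 0 0 0 0 0 / 0 0 0 0 0 / 0 0 0 0 0 / 0 11 0 0 0
t=3: a0@(4,1) a1@(4,1) a2@(4,1) a3@(4,1) a4@(4,1) a5@(4,1) | pheromone: 0 0 0 0 0 / 0 0 0 0 0 / 0 0 0 0 0 / 0 0 0 0 0 / 0 16 0 0 0
t=4: a0@(4,1) a1@(4,1) a2@(4,1) a3@(4,1) a4@(4,1) a5@(4,1) | pheromone: 0 0 0 0 0 / 0 0 0 0 0 / 0 0 0 0 0 / 0 0 0 0 0 / 0 21 0 0 0
t=5: a0@(4,1) a1@(4,1) a2@(4,1) a3@(4,1) a4@(4,1) a5@(4,1) | pheromone: 0 0 0 0 0 / 0 0 0 0 0 / 0 0 0 0 0 / 0 0 0 0 0 / 0 26 0 0 0
t=6: a0@(4,1) a1@(4,1) a2@(4,1) a3@(4,1) a4@(4,1) a5@(4,1) | pheromone: 0 0 0 0 0 / 0 0 0 0 0 / 0 0 0 0 0 / 0 0 0 0 0 / 0 31 0 0 0
t=7: a0@(4,1) a1@(4,1) a2@(4,1) a3@(4,1) a4@(4,1) a5@(4,1) | pheromone: 0 0 0 0 0 / 0 0 0 0 0 / 0 0 0 0 0 / 0 0 0 0 0 / 0 36 0 0 0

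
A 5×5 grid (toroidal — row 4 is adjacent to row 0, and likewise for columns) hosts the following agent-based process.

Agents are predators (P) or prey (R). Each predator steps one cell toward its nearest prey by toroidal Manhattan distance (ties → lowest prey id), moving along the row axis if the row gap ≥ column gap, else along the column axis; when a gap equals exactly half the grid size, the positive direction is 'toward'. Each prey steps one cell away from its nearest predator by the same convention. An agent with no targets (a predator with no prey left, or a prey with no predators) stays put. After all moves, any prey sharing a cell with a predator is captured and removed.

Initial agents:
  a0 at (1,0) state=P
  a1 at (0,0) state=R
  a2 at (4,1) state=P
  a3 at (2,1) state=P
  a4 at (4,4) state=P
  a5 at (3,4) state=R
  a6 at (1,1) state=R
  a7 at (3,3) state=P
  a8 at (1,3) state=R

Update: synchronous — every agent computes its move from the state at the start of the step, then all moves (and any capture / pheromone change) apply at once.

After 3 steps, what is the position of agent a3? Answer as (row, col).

t=1: a0@(0,0):P a1@(4,0):R a2@(0,1):P a3@(1,1):P a4@(3,4):P a5@(2,4):R a6@(1,2):R a7@(3,4):P a8@(1,2):R
t=2: a0@(4,0):P a1@(3,0):R a2@(4,1):P a3@(1,2):P a4@(2,4):P a5@(1,4):R a6@(1,3):R a7@(2,4):P a8@(1,3):R
t=3: a0@(3,0):P a1@(2,0):R a2@(3,1):P a3@(1,3):P a4@(1,4):P a5@(0,4):R a7@(1,4):P

(1, 3)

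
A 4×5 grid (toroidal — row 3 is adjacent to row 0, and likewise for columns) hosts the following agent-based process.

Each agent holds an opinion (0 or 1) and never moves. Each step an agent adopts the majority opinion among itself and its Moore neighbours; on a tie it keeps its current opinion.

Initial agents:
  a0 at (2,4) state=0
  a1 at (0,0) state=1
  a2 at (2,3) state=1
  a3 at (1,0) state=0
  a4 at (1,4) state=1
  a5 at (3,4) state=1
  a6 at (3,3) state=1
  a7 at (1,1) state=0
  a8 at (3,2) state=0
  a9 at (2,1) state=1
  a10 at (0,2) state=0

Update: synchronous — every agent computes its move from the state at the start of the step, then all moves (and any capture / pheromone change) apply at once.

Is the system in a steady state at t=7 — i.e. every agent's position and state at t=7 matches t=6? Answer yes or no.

yes

t=1: a0@(2,4):1 a1@(0,0):1 a2@(2,3):1 a3@(1,0):0 a4@(1,4):1 a5@(3,4):1 a6@(3,3):1 a7@(1,1):0 a8@(3,2):1 a9@(2,1):0 a10@(0,2):0
t=2: (unchanged — steady state)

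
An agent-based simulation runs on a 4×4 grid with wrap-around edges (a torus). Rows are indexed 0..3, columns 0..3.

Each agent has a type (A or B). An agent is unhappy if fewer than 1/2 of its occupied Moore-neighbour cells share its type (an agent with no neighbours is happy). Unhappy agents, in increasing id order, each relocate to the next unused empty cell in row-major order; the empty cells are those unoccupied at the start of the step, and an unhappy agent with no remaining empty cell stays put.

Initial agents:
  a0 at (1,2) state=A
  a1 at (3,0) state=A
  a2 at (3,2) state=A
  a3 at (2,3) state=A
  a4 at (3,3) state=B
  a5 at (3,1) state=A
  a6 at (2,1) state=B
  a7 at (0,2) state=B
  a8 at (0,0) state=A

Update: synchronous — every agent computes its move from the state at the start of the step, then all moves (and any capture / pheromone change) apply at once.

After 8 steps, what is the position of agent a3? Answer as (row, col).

(0, 2)

t=1: a0@(0,1):A a1@(3,0):A a2@(0,3):A a3@(2,3):A a4@(1,0):B a5@(3,1):A a6@(1,1):B a7@(1,3):B a8@(0,0):A
t=2: a0@(0,1):A a1@(3,0):A a2@(0,3):A a3@(0,2):A a4@(1,2):B a5@(3,1):A a6@(2,0):B a7@(2,1):B a8@(0,0):A
t=3: a0@(0,1):A a1@(3,0):A a2@(0,3):A a3@(0,2):A a4@(1,0):B a5@(3,1):A a6@(1,1):B a7@(2,1):B a8@(0,0):A
t=4: a0@(0,1):A a1@(3,0):A a2@(0,3):A a3@(0,2):A a4@(1,2):B a5@(3,1):A a6@(1,3):B a7@(2,1):B a8@(0,0):A
t=5: a0@(0,1):A a1@(3,0):A a2@(0,3):A a3@(0,2):A a4@(1,0):B a5@(3,1):A a6@(1,1):B a7@(2,0):B a8@(0,0):A
t=6: a0@(0,1):A a1@(3,0):A a2@(0,3):A a3@(0,2):A a4@(1,2):B a5@(3,1):A a6@(1,3):B a7@(2,0):B a8@(0,0):A
t=7: a0@(0,1):A a1@(3,0):A a2@(0,3):A a3@(0,2):A a4@(1,0):B a5@(3,1):A a6@(1,1):B a7@(2,1):B a8@(0,0):A
t=8: a0@(0,1):A a1@(3,0):A a2@(0,3):A a3@(0,2):A a4@(1,2):B a5@(3,1):A a6@(1,3):B a7@(2,1):B a8@(0,0):A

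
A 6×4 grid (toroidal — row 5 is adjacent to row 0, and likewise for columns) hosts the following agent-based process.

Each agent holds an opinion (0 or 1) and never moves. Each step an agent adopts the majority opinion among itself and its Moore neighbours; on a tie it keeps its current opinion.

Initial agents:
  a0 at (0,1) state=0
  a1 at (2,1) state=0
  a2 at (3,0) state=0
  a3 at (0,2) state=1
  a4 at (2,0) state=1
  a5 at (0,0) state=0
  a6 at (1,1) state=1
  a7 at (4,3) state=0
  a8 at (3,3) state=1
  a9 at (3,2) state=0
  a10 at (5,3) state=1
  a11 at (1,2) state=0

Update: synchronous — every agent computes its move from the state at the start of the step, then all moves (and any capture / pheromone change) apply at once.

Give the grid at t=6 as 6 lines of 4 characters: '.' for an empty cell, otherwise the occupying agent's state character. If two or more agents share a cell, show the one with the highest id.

t=1: a0@(0,1):0 a1@(2,1):0 a2@(3,0):0 a3@(0,2):1 a4@(2,0):1 a5@(0,0):0 a6@(1,1):0 a7@(4,3):0 a8@(3,3):0 a9@(3,2):0 a10@(5,3):1 a11@(1,2):0
t=2: a0@(0,1):0 a1@(2,1):0 a2@(3,0):0 a3@(0,2):0 a4@(2,0):0 a5@(0,0):0 a6@(1,1):0 a7@(4,3):0 a8@(3,3):0 a9@(3,2):0 a10@(5,3):1 a11@(1,2):0
t=3: a0@(0,1):0 a1@(2,1):0 a2@(3,0):0 a3@(0,2):0 a4@(2,0):0 a5@(0,0):0 a6@(1,1):0 a7@(4,3):0 a8@(3,3):0 a9@(3,2):0 a10@(5,3):0 a11@(1,2):0
t=4: (unchanged — steady state)

000.
.00.
00..
0.00
...0
...0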